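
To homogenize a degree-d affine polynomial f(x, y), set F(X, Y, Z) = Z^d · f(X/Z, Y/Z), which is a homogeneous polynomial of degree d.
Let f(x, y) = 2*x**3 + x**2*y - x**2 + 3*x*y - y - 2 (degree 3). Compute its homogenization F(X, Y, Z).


F(X, Y, Z) = 2*X**3 + X**2*Y - X**2*Z + 3*X*Y*Z - Y*Z**2 - 2*Z**3

deg(f) = 3.
Substitute x = X/Z, y = Y/Z into f, then multiply by Z^3.
  monomial 2·x^3·y^0 ↦ 2·X^3·Y^0·Z^0.
  monomial 1·x^2·y^1 ↦ 1·X^2·Y^1·Z^0.
  monomial -1·x^2·y^0 ↦ -1·X^2·Y^0·Z^1.
  monomial 3·x^1·y^1 ↦ 3·X^1·Y^1·Z^1.
  monomial -1·x^0·y^1 ↦ -1·X^0·Y^1·Z^2.
  monomial -2·x^0·y^0 ↦ -2·X^0·Y^0·Z^3.
Collecting: F(X, Y, Z) = 2*X**3 + X**2*Y - X**2*Z + 3*X*Y*Z - Y*Z**2 - 2*Z**3.


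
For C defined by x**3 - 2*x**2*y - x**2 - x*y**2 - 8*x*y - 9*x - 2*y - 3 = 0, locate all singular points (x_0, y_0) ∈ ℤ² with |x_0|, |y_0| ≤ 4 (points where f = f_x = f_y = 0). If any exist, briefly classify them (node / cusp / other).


Singular points: {(-1, -2)}; classification: cusp.

Compute partial derivatives:
  f_x = 3*x**2 - 4*x*y - 2*x - y**2 - 8*y - 9.
  f_y = -2*x**2 - 2*x*y - 8*x - 2.
Scan x_0 ∈ {−4, ..., 4}. For each x_0, f_y(x_0, y) is a polynomial in y; find its integer roots y ∈ {−4, ..., 4}, then test f_x and f at those candidates.
  x = -4: f_y(-4, y) = 8*y - 2; no integer root y with |y| ≤ 4.
  x = -3: f_y(-3, y) = 6*y + 4; no integer root y with |y| ≤ 4.
  x = -2: f_y(-2, y) = 4*y + 6; no integer root y with |y| ≤ 4.
  x = -1: f_y(-1, y) = 2*y + 4; vanishes at y ∈ {-2}. (-1, -2): f_x = 0, f = 0 — SINGULAR.
  x = 0: f_y(0, y) = -2; no integer root y with |y| ≤ 4.
  x = 1: f_y(1, y) = -2*y - 12; no integer root y with |y| ≤ 4.
  x = 2: f_y(2, y) = -4*y - 26; no integer root y with |y| ≤ 4.
  x = 3: f_y(3, y) = -6*y - 44; no integer root y with |y| ≤ 4.
  x = 4: f_y(4, y) = -8*y - 66; no integer root y with |y| ≤ 4.
Only singular point on the grid: (-1, -2).
Classify: substitute x = -1 + u, y = -2 + v and expand: f = u**3 - 2*u**2*v - u*v**2 + v**2.
No constant or linear terms (consistent with a singular point). Quadratic part: v**2. Cubic part: u**3 - 2*u**2*v - u*v**2.
The quadratic part v**2 is a perfect square, so there is a single (double) tangent line v = 0, i.e. y = -2. Restricting the cubic part to that line (v = 0) leaves u**3 ≠ 0, so f is not divisible by v and the branch is v² ≈ -u**3 to lowest order — this is a cusp.
Classification: cusp.


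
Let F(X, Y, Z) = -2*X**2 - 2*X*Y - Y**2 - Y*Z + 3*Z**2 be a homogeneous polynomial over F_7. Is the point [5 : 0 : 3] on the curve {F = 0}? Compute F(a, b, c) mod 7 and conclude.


F(5,0,3) ≡ 5 (mod 7); P is NOT on the curve.

Evaluate F(5, 0, 3) term-by-term (mod 7).
  -2*X**2 ↦ -2·25·1·1 = -50
  -2*X*Y ↦ -2·5·0·1 = 0
  -Y**2 ↦ -1·1·0·1 = 0
  -Y*Z ↦ -1·1·0·3 = 0
  3*Z**2 ↦ 3·1·1·9 = 27
Sum: F(5, 0, 3) = (-50) + (0) + (0) + (0) + (27) = -23.
Reducing mod 7: -23 ≡ 5 (mod 7).
Since F(a, b, c) ≡ 5 ≠ 0 (mod 7), P does NOT lie on the curve.


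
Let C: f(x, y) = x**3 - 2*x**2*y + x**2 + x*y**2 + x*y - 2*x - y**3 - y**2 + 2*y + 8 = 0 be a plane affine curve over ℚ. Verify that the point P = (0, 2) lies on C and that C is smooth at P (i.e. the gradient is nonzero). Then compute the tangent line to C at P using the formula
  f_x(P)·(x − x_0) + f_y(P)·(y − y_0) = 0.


Tangent line at P: 4*x - 14*y + 28 = 0.

Step 1: f(0, 2) = 0, so P lies on C.
Step 2: partial derivatives
  f_x(x, y) = 3*x**2 - 4*x*y + 2*x + y**2 + y - 2, f_y(x, y) = -2*x**2 + 2*x*y + x - 3*y**2 - 2*y + 2.
  f_x(P) = 4, f_y(P) = -14 (gradient nonzero, so P is smooth).
Step 3: tangent line at P: 4·(x − 0) + -14·(y − 2) = 0.
Expanding: 4*x - 14*y + 28 = 0.


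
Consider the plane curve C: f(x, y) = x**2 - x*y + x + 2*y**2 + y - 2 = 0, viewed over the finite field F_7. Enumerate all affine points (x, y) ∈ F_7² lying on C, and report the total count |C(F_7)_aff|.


Affine F_7-points: {(1, 0), (2, 5), (2, 6), (3, 2), (3, 6), (5, 0), (5, 2)}; count = 7.

For each of the 49 pairs (x, y) ∈ F_7², evaluate f(x, y) mod 7. Record the zeros.
  x = 0: [0↦5, 1↦1, 2↦1, 3↦5, 4↦6, 5↦4, 6↦6]  zeros at y ∈ ∅
  x = 1: [0↦0, 1↦2, 2↦1, 3↦4, 4↦4, 5↦1, 6↦2]  zeros at y ∈ {0}
  x = 2: [0↦4, 1↦5, 2↦3, 3↦5, 4↦4, 5↦0, 6↦0]  zeros at y ∈ {5, 6}
  x = 3: [0↦3, 1↦3, 2↦0, 3↦1, 4↦6, 5↦1, 6↦0]  zeros at y ∈ {2, 6}
  x = 4: [0↦4, 1↦3, 2↦6, 3↦6, 4↦3, 5↦4, 6↦2]  zeros at y ∈ ∅
  x = 5: [0↦0, 1↦5, 2↦0, 3↦6, 4↦2, 5↦2, 6↦6]  zeros at y ∈ {0, 2}
  x = 6: [0↦5, 1↦2, 2↦3, 3↦1, 4↦3, 5↦2, 6↦5]  zeros at y ∈ ∅
Collecting zeros: affine points = {(1, 0), (2, 5), (2, 6), (3, 2), (3, 6), (5, 0), (5, 2)}.
Total count |C(F_7)_aff| = 7.


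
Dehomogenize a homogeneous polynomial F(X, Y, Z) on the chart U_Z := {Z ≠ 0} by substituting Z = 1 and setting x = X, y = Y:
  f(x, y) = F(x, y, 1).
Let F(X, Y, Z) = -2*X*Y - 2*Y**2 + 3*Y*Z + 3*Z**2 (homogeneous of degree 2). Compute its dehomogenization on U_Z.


f(x, y) = -2*x*y - 2*y**2 + 3*y + 3

On U_Z we set Z = 1. Each monomial c·X^i·Y^j·Z^k in F becomes c·x^i·y^j·1^k = c·x^i·y^j.
Substituting Z = 1: F(X, Y, 1) = -2*x*y - 2*y**2 + 3*y + 3.
Note: deg(f) ≤ deg(F) = 2; strict inequality happens when F is divisible by Z (lost terms).


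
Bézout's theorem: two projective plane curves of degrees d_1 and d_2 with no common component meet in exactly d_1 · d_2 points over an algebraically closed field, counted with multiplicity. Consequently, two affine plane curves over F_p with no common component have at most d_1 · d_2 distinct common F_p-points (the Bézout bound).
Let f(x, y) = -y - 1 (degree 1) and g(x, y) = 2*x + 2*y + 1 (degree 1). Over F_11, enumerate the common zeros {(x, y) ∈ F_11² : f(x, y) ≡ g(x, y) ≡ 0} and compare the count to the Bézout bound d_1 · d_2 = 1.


Common zeros: {(6, 10)}; count = 1; Bézout bound = 1.

deg(f) = 1, deg(g) = 1, so Bézout bound = 1.
Scan x ∈ F_11. For each x, list the y ∈ F_11 with f(x, y) ≡ 0 and those with g(x, y) ≡ 0 (mod 11); the common zeros in that column are the intersection.
  x = 0: f ≡ 0 at y ∈ {10}; g ≡ 0 at y ∈ {5}; common: ∅.
  x = 1: f ≡ 0 at y ∈ {10}; g ≡ 0 at y ∈ {4}; common: ∅.
  x = 2: f ≡ 0 at y ∈ {10}; g ≡ 0 at y ∈ {3}; common: ∅.
  x = 3: f ≡ 0 at y ∈ {10}; g ≡ 0 at y ∈ {2}; common: ∅.
  x = 4: f ≡ 0 at y ∈ {10}; g ≡ 0 at y ∈ {1}; common: ∅.
  x = 5: f ≡ 0 at y ∈ {10}; g ≡ 0 at y ∈ {0}; common: ∅.
  x = 6: f ≡ 0 at y ∈ {10}; g ≡ 0 at y ∈ {10}; common: {10}.
  x = 7: f ≡ 0 at y ∈ {10}; g ≡ 0 at y ∈ {9}; common: ∅.
  x = 8: f ≡ 0 at y ∈ {10}; g ≡ 0 at y ∈ {8}; common: ∅.
  x = 9: f ≡ 0 at y ∈ {10}; g ≡ 0 at y ∈ {7}; common: ∅.
  x = 10: f ≡ 0 at y ∈ {10}; g ≡ 0 at y ∈ {6}; common: ∅.
Collecting: common zeros = {(6, 10)}, so the count is 1.
Comparison with the Bézout bound: 1 ≤ 1 = deg(f)·deg(g), as expected for curves with no common component (the bound is attained).


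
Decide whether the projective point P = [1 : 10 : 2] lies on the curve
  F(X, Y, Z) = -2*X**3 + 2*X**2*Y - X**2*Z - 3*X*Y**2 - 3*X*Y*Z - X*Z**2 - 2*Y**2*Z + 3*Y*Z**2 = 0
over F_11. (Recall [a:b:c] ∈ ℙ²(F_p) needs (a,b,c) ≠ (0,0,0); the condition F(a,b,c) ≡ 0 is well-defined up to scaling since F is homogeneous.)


F(1,10,2) ≡ 10 (mod 11); P is NOT on the curve.

Evaluate F(1, 10, 2) term-by-term (mod 11).
  -2*X**3 ↦ -2·1·1·1 = -2
  2*X**2*Y ↦ 2·1·10·1 = 20
  -X**2*Z ↦ -1·1·1·2 = -2
  -3*X*Y**2 ↦ -3·1·100·1 = -300
  -3*X*Y*Z ↦ -3·1·10·2 = -60
  -X*Z**2 ↦ -1·1·1·4 = -4
  -2*Y**2*Z ↦ -2·1·100·2 = -400
  3*Y*Z**2 ↦ 3·1·10·4 = 120
Sum: F(1, 10, 2) = (-2) + (20) + (-2) + (-300) + (-60) + (-4) + (-400) + (120) = -628.
Reducing mod 11: -628 ≡ 10 (mod 11).
Since F(a, b, c) ≡ 10 ≠ 0 (mod 11), P does NOT lie on the curve.


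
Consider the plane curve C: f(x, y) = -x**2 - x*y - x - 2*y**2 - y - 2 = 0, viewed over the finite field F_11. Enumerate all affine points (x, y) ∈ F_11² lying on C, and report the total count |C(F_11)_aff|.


Affine F_11-points: {(1, 4), (1, 6), (2, 2), (3, 3), (3, 6), (4, 0), (4, 3), (5, 4), (6, 0), (6, 2)}; count = 10.

For each of the 121 pairs (x, y) ∈ F_11², evaluate f(x, y) mod 11. Record the zeros.
  x = 0: [0↦9, 1↦6, 2↦10, 3↦10, 4↦6, 5↦9, 6↦8, 7↦3, 8↦5, 9↦3, 10↦8]  zeros at y ∈ ∅
  x = 1: [0↦7, 1↦3, 2↦6, 3↦5, 4↦0, 5↦2, 6↦0, 7↦5, 8↦6, 9↦3, 10↦7]  zeros at y ∈ {4, 6}
  x = 2: [0↦3, 1↦9, 2↦0, 3↦9, 4↦3, 5↦4, 6↦1, 7↦5, 8↦5, 9↦1, 10↦4]  zeros at y ∈ {2}
  x = 3: [0↦8, 1↦2, 2↦3, 3↦0, 4↦4, 5↦4, 6↦0, 7↦3, 8↦2, 9↦8, 10↦10]  zeros at y ∈ {3, 6}
  x = 4: [0↦0, 1↦4, 2↦4, 3↦0, 4↦3, 5↦2, 6↦8, 7↦10, 8↦8, 9↦2, 10↦3]  zeros at y ∈ {0, 3}
  x = 5: [0↦1, 1↦4, 2↦3, 3↦9, 4↦0, 5↦9, 6↦3, 7↦4, 8↦1, 9↦5, 10↦5]  zeros at y ∈ {4}
  x = 6: [0↦0, 1↦2, 2↦0, 3↦5, 4↦6, 5↦3, 6↦7, 7↦7, 8↦3, 9↦6, 10↦5]  zeros at y ∈ {0, 2}
  x = 7: [0↦8, 1↦9, 2↦6, 3↦10, 4↦10, 5↦6, 6↦9, 7↦8, 8↦3, 9↦5, 10↦3]  zeros at y ∈ ∅
  x = 8: [0↦3, 1↦3, 2↦10, 3↦2, 4↦1, 5↦7, 6↦9, 7↦7, 8↦1, 9↦2, 10↦10]  zeros at y ∈ ∅
  x = 9: [0↦7, 1↦6, 2↦1, 3↦3, 4↦1, 5↦6, 6↦7, 7↦4, 8↦8, 9↦8, 10↦4]  zeros at y ∈ ∅
  x = 10: [0↦9, 1↦7, 2↦1, 3↦2, 4↦10, 5↦3, 6↦3, 7↦10, 8↦2, 9↦1, 10↦7]  zeros at y ∈ ∅
Collecting zeros: affine points = {(1, 4), (1, 6), (2, 2), (3, 3), (3, 6), (4, 0), (4, 3), (5, 4), (6, 0), (6, 2)}.
Total count |C(F_11)_aff| = 10.


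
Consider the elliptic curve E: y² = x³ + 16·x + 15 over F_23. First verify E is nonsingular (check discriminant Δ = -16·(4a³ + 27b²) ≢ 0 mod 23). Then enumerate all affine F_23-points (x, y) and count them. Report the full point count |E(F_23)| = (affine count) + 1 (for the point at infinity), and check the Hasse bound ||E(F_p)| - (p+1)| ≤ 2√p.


Affine points = {(1, 3), (1, 20), (2, 3), (2, 20), (5, 6), (5, 17), (10, 5), (10, 18), (11, 2), (11, 21), (12, 7), (12, 16), (14, 4), (14, 19), (17, 5), (17, 18), (19, 5), (19, 18), (20, 3), (20, 20)}; affine count = 20; |E(F_23)| = 21.

Discriminant check: Δ ∝ 4a³ + 27b² = 4·16³ + 27·15² = 4·4096 + 27·225 ≡ 11 (mod 23). Nonzero ⇒ E is nonsingular.
For each x ∈ F_23, compute rhs = x³ + 16·x + 15 mod 23, then count y ∈ F_23 with y² ≡ rhs.
  x = 0: rhs = 15, matching y values: none (0 points).
  x = 1: rhs = 9, matching y values: 3, 20 (2 points).
  x = 2: rhs = 9, matching y values: 3, 20 (2 points).
  x = 3: rhs = 21, matching y values: none (0 points).
  x = 4: rhs = 5, matching y values: none (0 points).
  x = 5: rhs = 13, matching y values: 6, 17 (2 points).
  x = 6: rhs = 5, matching y values: none (0 points).
  x = 7: rhs = 10, matching y values: none (0 points).
  x = 8: rhs = 11, matching y values: none (0 points).
  x = 9: rhs = 14, matching y values: none (0 points).
  x = 10: rhs = 2, matching y values: 5, 18 (2 points).
  x = 11: rhs = 4, matching y values: 2, 21 (2 points).
  x = 12: rhs = 3, matching y values: 7, 16 (2 points).
  x = 13: rhs = 5, matching y values: none (0 points).
  x = 14: rhs = 16, matching y values: 4, 19 (2 points).
  x = 15: rhs = 19, matching y values: none (0 points).
  x = 16: rhs = 20, matching y values: none (0 points).
  x = 17: rhs = 2, matching y values: 5, 18 (2 points).
  x = 18: rhs = 17, matching y values: none (0 points).
  x = 19: rhs = 2, matching y values: 5, 18 (2 points).
  x = 20: rhs = 9, matching y values: 3, 20 (2 points).
  x = 21: rhs = 21, matching y values: none (0 points).
  x = 22: rhs = 21, matching y values: none (0 points).
Total affine count: 20.
Full point count |E(F_23)| = 20 + 1 = 21.
Hasse bound: |21 − (23+1)| = |-3| = 3 ≤ 2√23 ≈ 9.5917 ✓.


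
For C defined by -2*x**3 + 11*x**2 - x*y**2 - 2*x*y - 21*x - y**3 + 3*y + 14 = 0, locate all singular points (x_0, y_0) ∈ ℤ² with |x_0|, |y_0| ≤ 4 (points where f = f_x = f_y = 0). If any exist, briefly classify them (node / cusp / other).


Singular points: {(2, -1)}; classification: node.

Compute partial derivatives:
  f_x = -6*x**2 + 22*x - y**2 - 2*y - 21.
  f_y = -2*x*y - 2*x - 3*y**2 + 3.
Scan x_0 ∈ {−4, ..., 4}. For each x_0, f_y(x_0, y) is a polynomial in y; find its integer roots y ∈ {−4, ..., 4}, then test f_x and f at those candidates.
  x = -4: f_y(-4, y) = -3*y**2 + 8*y + 11; vanishes at y ∈ {-1}. (-4, -1): f_x = -204 ≠ 0.
  x = -3: f_y(-3, y) = -3*y**2 + 6*y + 9; vanishes at y ∈ {-1, 3}. (-3, -1): f_x = -140 ≠ 0; (-3, 3): f_x = -156 ≠ 0.
  x = -2: f_y(-2, y) = -3*y**2 + 4*y + 7; vanishes at y ∈ {-1}. (-2, -1): f_x = -88 ≠ 0.
  x = -1: f_y(-1, y) = -3*y**2 + 2*y + 5; vanishes at y ∈ {-1}. (-1, -1): f_x = -48 ≠ 0.
  x = 0: f_y(0, y) = 3 - 3*y**2; vanishes at y ∈ {-1, 1}. (0, -1): f_x = -20 ≠ 0; (0, 1): f_x = -24 ≠ 0.
  x = 1: f_y(1, y) = -3*y**2 - 2*y + 1; vanishes at y ∈ {-1}. (1, -1): f_x = -4 ≠ 0.
  x = 2: f_y(2, y) = -3*y**2 - 4*y - 1; vanishes at y ∈ {-1}. (2, -1): f_x = 0, f = 0 — SINGULAR.
  x = 3: f_y(3, y) = -3*y**2 - 6*y - 3; vanishes at y ∈ {-1}. (3, -1): f_x = -8 ≠ 0.
  x = 4: f_y(4, y) = -3*y**2 - 8*y - 5; vanishes at y ∈ {-1}. (4, -1): f_x = -28 ≠ 0.
Only singular point on the grid: (2, -1).
Classify: substitute x = 2 + u, y = -1 + v and expand: f = -2*u**3 - u**2 - u*v**2 - v**3 + v**2.
No constant or linear terms (consistent with a singular point). Quadratic part: -u**2 + v**2. Cubic part: -2*u**3 - u*v**2 - v**3.
The quadratic part v**2 - u**2 = (v − u)(v + u) splits into two distinct linear factors, so there are two distinct tangent lines y − -1 = ±(x − 2) — this is a node (ordinary double point).
Classification: node.


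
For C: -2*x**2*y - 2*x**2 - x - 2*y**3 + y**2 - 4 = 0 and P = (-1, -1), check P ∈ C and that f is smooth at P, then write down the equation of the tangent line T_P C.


Tangent line at P: -x - 10*y - 11 = 0.

Step 1: f(-1, -1) = 0, so P lies on C.
Step 2: partial derivatives
  f_x(x, y) = -4*x*y - 4*x - 1, f_y(x, y) = -2*x**2 - 6*y**2 + 2*y.
  f_x(P) = -1, f_y(P) = -10 (gradient nonzero, so P is smooth).
Step 3: tangent line at P: -1·(x − -1) + -10·(y − -1) = 0.
Expanding: -x - 10*y - 11 = 0.


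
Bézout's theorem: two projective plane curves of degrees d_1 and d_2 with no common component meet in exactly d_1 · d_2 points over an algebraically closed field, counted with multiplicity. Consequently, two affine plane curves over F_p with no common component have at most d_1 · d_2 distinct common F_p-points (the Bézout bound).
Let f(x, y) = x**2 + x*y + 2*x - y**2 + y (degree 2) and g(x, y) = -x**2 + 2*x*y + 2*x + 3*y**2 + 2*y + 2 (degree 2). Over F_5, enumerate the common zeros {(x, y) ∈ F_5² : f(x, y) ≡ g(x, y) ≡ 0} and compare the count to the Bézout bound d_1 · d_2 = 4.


Common zeros: ∅; count = 0; Bézout bound = 4.

deg(f) = 2, deg(g) = 2, so Bézout bound = 4.
Scan x ∈ F_5. For each x, list the y ∈ F_5 with f(x, y) ≡ 0 and those with g(x, y) ≡ 0 (mod 5); the common zeros in that column are the intersection.
  x = 0: f ≡ 0 at y ∈ {0, 1}; g ≡ 0 at y ∈ {3}; common: ∅.
  x = 1: f ≡ 0 at y ∈ {3, 4}; g ≡ 0 at y ∈ {1}; common: ∅.
  x = 2: f ≡ 0 at y ∈ {1, 2}; g ≡ 0 at y ∈ ∅; common: ∅.
  x = 3: f ≡ 0 at y ∈ {0, 4}; g ≡ 0 at y ∈ {1, 3}; common: ∅.
  x = 4: f ≡ 0 at y ∈ {2, 3}; g ≡ 0 at y ∈ ∅; common: ∅.
Collecting: common zeros = ∅, so the count is 0.
Comparison with the Bézout bound: 0 ≤ 4 = deg(f)·deg(g), as expected for curves with no common component (the affine F_5-count falls short of the bound because intersections may lie at infinity, over extension fields, or carry multiplicity).


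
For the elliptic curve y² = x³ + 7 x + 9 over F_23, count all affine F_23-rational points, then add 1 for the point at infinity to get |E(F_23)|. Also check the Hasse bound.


Affine points = {(0, 3), (0, 20), (2, 10), (2, 13), (4, 3), (4, 20), (5, 10), (5, 13), (8, 5), (8, 18), (12, 2), (12, 21), (15, 4), (15, 19), (16, 10), (16, 13), (17, 2), (17, 21), (19, 3), (19, 20), (22, 1), (22, 22)}; affine count = 22; |E(F_23)| = 23.

Discriminant check: Δ ∝ 4a³ + 27b² = 4·7³ + 27·9² = 4·343 + 27·81 ≡ 17 (mod 23). Nonzero ⇒ E is nonsingular.
For each x ∈ F_23, compute rhs = x³ + 7·x + 9 mod 23, then count y ∈ F_23 with y² ≡ rhs.
  x = 0: rhs = 9, matching y values: 3, 20 (2 points).
  x = 1: rhs = 17, matching y values: none (0 points).
  x = 2: rhs = 8, matching y values: 10, 13 (2 points).
  x = 3: rhs = 11, matching y values: none (0 points).
  x = 4: rhs = 9, matching y values: 3, 20 (2 points).
  x = 5: rhs = 8, matching y values: 10, 13 (2 points).
  x = 6: rhs = 14, matching y values: none (0 points).
  x = 7: rhs = 10, matching y values: none (0 points).
  x = 8: rhs = 2, matching y values: 5, 18 (2 points).
  x = 9: rhs = 19, matching y values: none (0 points).
  x = 10: rhs = 21, matching y values: none (0 points).
  x = 11: rhs = 14, matching y values: none (0 points).
  x = 12: rhs = 4, matching y values: 2, 21 (2 points).
  x = 13: rhs = 20, matching y values: none (0 points).
  x = 14: rhs = 22, matching y values: none (0 points).
  x = 15: rhs = 16, matching y values: 4, 19 (2 points).
  x = 16: rhs = 8, matching y values: 10, 13 (2 points).
  x = 17: rhs = 4, matching y values: 2, 21 (2 points).
  x = 18: rhs = 10, matching y values: none (0 points).
  x = 19: rhs = 9, matching y values: 3, 20 (2 points).
  x = 20: rhs = 7, matching y values: none (0 points).
  x = 21: rhs = 10, matching y values: none (0 points).
  x = 22: rhs = 1, matching y values: 1, 22 (2 points).
Total affine count: 22.
Full point count |E(F_23)| = 22 + 1 = 23.
Hasse bound: |23 − (23+1)| = |-1| = 1 ≤ 2√23 ≈ 9.5917 ✓.


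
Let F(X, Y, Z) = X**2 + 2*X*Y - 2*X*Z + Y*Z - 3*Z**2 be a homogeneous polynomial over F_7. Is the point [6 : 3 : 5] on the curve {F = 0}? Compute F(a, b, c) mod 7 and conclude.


F(6,3,5) ≡ 1 (mod 7); P is NOT on the curve.

Evaluate F(6, 3, 5) term-by-term (mod 7).
  X**2 ↦ 1·36·1·1 = 36
  2*X*Y ↦ 2·6·3·1 = 36
  -2*X*Z ↦ -2·6·1·5 = -60
  Y*Z ↦ 1·1·3·5 = 15
  -3*Z**2 ↦ -3·1·1·25 = -75
Sum: F(6, 3, 5) = (36) + (36) + (-60) + (15) + (-75) = -48.
Reducing mod 7: -48 ≡ 1 (mod 7).
Since F(a, b, c) ≡ 1 ≠ 0 (mod 7), P does NOT lie on the curve.


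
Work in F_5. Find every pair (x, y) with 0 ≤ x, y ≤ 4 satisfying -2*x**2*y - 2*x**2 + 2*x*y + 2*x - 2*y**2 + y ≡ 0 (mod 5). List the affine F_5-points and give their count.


Affine F_5-points: {(0, 0), (0, 3), (1, 0), (1, 3), (3, 1)}; count = 5.

For each of the 25 pairs (x, y) ∈ F_5², evaluate f(x, y) mod 5. Record the zeros.
  x = 0: [0↦0, 1↦4, 2↦4, 3↦0, 4↦2]  zeros at y ∈ {0, 3}
  x = 1: [0↦0, 1↦4, 2↦4, 3↦0, 4↦2]  zeros at y ∈ {0, 3}
  x = 2: [0↦1, 1↦1, 2↦2, 3↦4, 4↦2]  zeros at y ∈ ∅
  x = 3: [0↦3, 1↦0, 2↦3, 3↦2, 4↦2]  zeros at y ∈ {1}
  x = 4: [0↦1, 1↦1, 2↦2, 3↦4, 4↦2]  zeros at y ∈ ∅
Collecting zeros: affine points = {(0, 0), (0, 3), (1, 0), (1, 3), (3, 1)}.
Total count |C(F_5)_aff| = 5.


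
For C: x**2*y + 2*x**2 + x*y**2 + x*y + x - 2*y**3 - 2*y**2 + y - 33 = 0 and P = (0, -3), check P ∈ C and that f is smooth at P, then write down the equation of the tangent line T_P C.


Tangent line at P: 7*x - 41*y - 123 = 0.

Step 1: f(0, -3) = 0, so P lies on C.
Step 2: partial derivatives
  f_x(x, y) = 2*x*y + 4*x + y**2 + y + 1, f_y(x, y) = x**2 + 2*x*y + x - 6*y**2 - 4*y + 1.
  f_x(P) = 7, f_y(P) = -41 (gradient nonzero, so P is smooth).
Step 3: tangent line at P: 7·(x − 0) + -41·(y − -3) = 0.
Expanding: 7*x - 41*y - 123 = 0.


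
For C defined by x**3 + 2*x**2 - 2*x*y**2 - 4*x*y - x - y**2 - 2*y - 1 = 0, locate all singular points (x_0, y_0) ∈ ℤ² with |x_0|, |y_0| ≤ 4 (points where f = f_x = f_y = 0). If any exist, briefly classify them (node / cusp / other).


Singular points: {(-1, -1)}; classification: node.

Compute partial derivatives:
  f_x = 3*x**2 + 4*x - 2*y**2 - 4*y - 1.
  f_y = -4*x*y - 4*x - 2*y - 2.
Scan x_0 ∈ {−4, ..., 4}. For each x_0, f_y(x_0, y) is a polynomial in y; find its integer roots y ∈ {−4, ..., 4}, then test f_x and f at those candidates.
  x = -4: f_y(-4, y) = 14*y + 14; vanishes at y ∈ {-1}. (-4, -1): f_x = 33 ≠ 0.
  x = -3: f_y(-3, y) = 10*y + 10; vanishes at y ∈ {-1}. (-3, -1): f_x = 16 ≠ 0.
  x = -2: f_y(-2, y) = 6*y + 6; vanishes at y ∈ {-1}. (-2, -1): f_x = 5 ≠ 0.
  x = -1: f_y(-1, y) = 2*y + 2; vanishes at y ∈ {-1}. (-1, -1): f_x = 0, f = 0 — SINGULAR.
  x = 0: f_y(0, y) = -2*y - 2; vanishes at y ∈ {-1}. (0, -1): f_x = 1 ≠ 0.
  x = 1: f_y(1, y) = -6*y - 6; vanishes at y ∈ {-1}. (1, -1): f_x = 8 ≠ 0.
  x = 2: f_y(2, y) = -10*y - 10; vanishes at y ∈ {-1}. (2, -1): f_x = 21 ≠ 0.
  x = 3: f_y(3, y) = -14*y - 14; vanishes at y ∈ {-1}. (3, -1): f_x = 40 ≠ 0.
  x = 4: f_y(4, y) = -18*y - 18; vanishes at y ∈ {-1}. (4, -1): f_x = 65 ≠ 0.
Only singular point on the grid: (-1, -1).
Classify: substitute x = -1 + u, y = -1 + v and expand: f = u**3 - u**2 - 2*u*v**2 + v**2.
No constant or linear terms (consistent with a singular point). Quadratic part: -u**2 + v**2. Cubic part: u**3 - 2*u*v**2.
The quadratic part v**2 - u**2 = (v − u)(v + u) splits into two distinct linear factors, so there are two distinct tangent lines y − -1 = ±(x − -1) — this is a node (ordinary double point).
Classification: node.


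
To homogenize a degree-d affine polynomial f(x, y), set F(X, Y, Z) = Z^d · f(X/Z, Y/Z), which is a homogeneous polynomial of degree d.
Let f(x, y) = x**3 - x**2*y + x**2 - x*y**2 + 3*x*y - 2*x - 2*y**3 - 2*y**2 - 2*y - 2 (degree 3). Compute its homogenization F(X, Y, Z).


F(X, Y, Z) = X**3 - X**2*Y + X**2*Z - X*Y**2 + 3*X*Y*Z - 2*X*Z**2 - 2*Y**3 - 2*Y**2*Z - 2*Y*Z**2 - 2*Z**3

deg(f) = 3.
Substitute x = X/Z, y = Y/Z into f, then multiply by Z^3.
  monomial 1·x^3·y^0 ↦ 1·X^3·Y^0·Z^0.
  monomial -1·x^2·y^1 ↦ -1·X^2·Y^1·Z^0.
  monomial 1·x^2·y^0 ↦ 1·X^2·Y^0·Z^1.
  monomial -1·x^1·y^2 ↦ -1·X^1·Y^2·Z^0.
  monomial 3·x^1·y^1 ↦ 3·X^1·Y^1·Z^1.
  monomial -2·x^1·y^0 ↦ -2·X^1·Y^0·Z^2.
  monomial -2·x^0·y^3 ↦ -2·X^0·Y^3·Z^0.
  monomial -2·x^0·y^2 ↦ -2·X^0·Y^2·Z^1.
  monomial -2·x^0·y^1 ↦ -2·X^0·Y^1·Z^2.
  monomial -2·x^0·y^0 ↦ -2·X^0·Y^0·Z^3.
Collecting: F(X, Y, Z) = X**3 - X**2*Y + X**2*Z - X*Y**2 + 3*X*Y*Z - 2*X*Z**2 - 2*Y**3 - 2*Y**2*Z - 2*Y*Z**2 - 2*Z**3.


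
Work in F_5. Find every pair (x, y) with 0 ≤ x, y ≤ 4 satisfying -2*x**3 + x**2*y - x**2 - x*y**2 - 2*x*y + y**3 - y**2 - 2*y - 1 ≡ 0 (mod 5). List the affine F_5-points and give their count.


Affine F_5-points: {(1, 2), (2, 1), (3, 2), (3, 3), (3, 4), (4, 0), (4, 2), (4, 3)}; count = 8.

For each of the 25 pairs (x, y) ∈ F_5², evaluate f(x, y) mod 5. Record the zeros.
  x = 0: [0↦4, 1↦2, 2↦4, 3↦1, 4↦4]  zeros at y ∈ ∅
  x = 1: [0↦1, 1↦2, 2↦0, 3↦1, 4↦1]  zeros at y ∈ {2}
  x = 2: [0↦4, 1↦0, 2↦1, 3↦3, 4↦2]  zeros at y ∈ {1}
  x = 3: [0↦1, 1↦4, 2↦0, 3↦0, 4↦0]  zeros at y ∈ {2, 3, 4}
  x = 4: [0↦0, 1↦2, 2↦0, 3↦0, 4↦3]  zeros at y ∈ {0, 2, 3}
Collecting zeros: affine points = {(1, 2), (2, 1), (3, 2), (3, 3), (3, 4), (4, 0), (4, 2), (4, 3)}.
Total count |C(F_5)_aff| = 8.


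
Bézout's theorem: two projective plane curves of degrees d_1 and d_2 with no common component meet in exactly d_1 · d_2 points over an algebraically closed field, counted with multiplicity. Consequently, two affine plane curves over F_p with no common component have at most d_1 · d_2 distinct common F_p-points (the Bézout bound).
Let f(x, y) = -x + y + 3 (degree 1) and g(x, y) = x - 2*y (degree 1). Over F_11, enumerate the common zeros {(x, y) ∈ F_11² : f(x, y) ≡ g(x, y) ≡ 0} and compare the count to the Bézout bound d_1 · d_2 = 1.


Common zeros: {(6, 3)}; count = 1; Bézout bound = 1.

deg(f) = 1, deg(g) = 1, so Bézout bound = 1.
Scan x ∈ F_11. For each x, list the y ∈ F_11 with f(x, y) ≡ 0 and those with g(x, y) ≡ 0 (mod 11); the common zeros in that column are the intersection.
  x = 0: f ≡ 0 at y ∈ {8}; g ≡ 0 at y ∈ {0}; common: ∅.
  x = 1: f ≡ 0 at y ∈ {9}; g ≡ 0 at y ∈ {6}; common: ∅.
  x = 2: f ≡ 0 at y ∈ {10}; g ≡ 0 at y ∈ {1}; common: ∅.
  x = 3: f ≡ 0 at y ∈ {0}; g ≡ 0 at y ∈ {7}; common: ∅.
  x = 4: f ≡ 0 at y ∈ {1}; g ≡ 0 at y ∈ {2}; common: ∅.
  x = 5: f ≡ 0 at y ∈ {2}; g ≡ 0 at y ∈ {8}; common: ∅.
  x = 6: f ≡ 0 at y ∈ {3}; g ≡ 0 at y ∈ {3}; common: {3}.
  x = 7: f ≡ 0 at y ∈ {4}; g ≡ 0 at y ∈ {9}; common: ∅.
  x = 8: f ≡ 0 at y ∈ {5}; g ≡ 0 at y ∈ {4}; common: ∅.
  x = 9: f ≡ 0 at y ∈ {6}; g ≡ 0 at y ∈ {10}; common: ∅.
  x = 10: f ≡ 0 at y ∈ {7}; g ≡ 0 at y ∈ {5}; common: ∅.
Collecting: common zeros = {(6, 3)}, so the count is 1.
Comparison with the Bézout bound: 1 ≤ 1 = deg(f)·deg(g), as expected for curves with no common component (the bound is attained).


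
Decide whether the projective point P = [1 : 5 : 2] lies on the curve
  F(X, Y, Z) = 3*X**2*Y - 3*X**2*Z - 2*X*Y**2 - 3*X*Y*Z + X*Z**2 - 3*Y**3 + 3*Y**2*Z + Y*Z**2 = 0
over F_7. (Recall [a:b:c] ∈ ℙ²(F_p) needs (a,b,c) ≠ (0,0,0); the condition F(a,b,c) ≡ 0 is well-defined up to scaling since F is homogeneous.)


F(1,5,2) ≡ 1 (mod 7); P is NOT on the curve.

Evaluate F(1, 5, 2) term-by-term (mod 7).
  3*X**2*Y ↦ 3·1·5·1 = 15
  -3*X**2*Z ↦ -3·1·1·2 = -6
  -2*X*Y**2 ↦ -2·1·25·1 = -50
  -3*X*Y*Z ↦ -3·1·5·2 = -30
  X*Z**2 ↦ 1·1·1·4 = 4
  -3*Y**3 ↦ -3·1·125·1 = -375
  3*Y**2*Z ↦ 3·1·25·2 = 150
  Y*Z**2 ↦ 1·1·5·4 = 20
Sum: F(1, 5, 2) = (15) + (-6) + (-50) + (-30) + (4) + (-375) + (150) + (20) = -272.
Reducing mod 7: -272 ≡ 1 (mod 7).
Since F(a, b, c) ≡ 1 ≠ 0 (mod 7), P does NOT lie on the curve.


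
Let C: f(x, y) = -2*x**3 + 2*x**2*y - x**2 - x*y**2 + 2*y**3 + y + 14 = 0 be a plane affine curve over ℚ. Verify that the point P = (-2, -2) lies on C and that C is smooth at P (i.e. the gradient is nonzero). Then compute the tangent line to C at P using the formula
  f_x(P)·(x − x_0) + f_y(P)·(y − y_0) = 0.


Tangent line at P: -8*x + 25*y + 34 = 0.

Step 1: f(-2, -2) = 0, so P lies on C.
Step 2: partial derivatives
  f_x(x, y) = -6*x**2 + 4*x*y - 2*x - y**2, f_y(x, y) = 2*x**2 - 2*x*y + 6*y**2 + 1.
  f_x(P) = -8, f_y(P) = 25 (gradient nonzero, so P is smooth).
Step 3: tangent line at P: -8·(x − -2) + 25·(y − -2) = 0.
Expanding: -8*x + 25*y + 34 = 0.


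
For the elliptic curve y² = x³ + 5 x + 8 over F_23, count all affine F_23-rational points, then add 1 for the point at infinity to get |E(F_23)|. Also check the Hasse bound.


Affine points = {(0, 10), (0, 13), (2, 7), (2, 16), (3, 2), (3, 21), (4, 0), (6, 1), (6, 22), (7, 8), (7, 15), (8, 10), (8, 13), (9, 0), (10, 0), (12, 5), (12, 18), (13, 4), (13, 19), (14, 4), (14, 19), (15, 10), (15, 13), (19, 4), (19, 19), (20, 9), (20, 14), (21, 6), (21, 17), (22, 5), (22, 18)}; affine count = 31; |E(F_23)| = 32.

Discriminant check: Δ ∝ 4a³ + 27b² = 4·5³ + 27·8² = 4·125 + 27·64 ≡ 20 (mod 23). Nonzero ⇒ E is nonsingular.
For each x ∈ F_23, compute rhs = x³ + 5·x + 8 mod 23, then count y ∈ F_23 with y² ≡ rhs.
  x = 0: rhs = 8, matching y values: 10, 13 (2 points).
  x = 1: rhs = 14, matching y values: none (0 points).
  x = 2: rhs = 3, matching y values: 7, 16 (2 points).
  x = 3: rhs = 4, matching y values: 2, 21 (2 points).
  x = 4: rhs = 0, matching y values: 0 (1 points).
  x = 5: rhs = 20, matching y values: none (0 points).
  x = 6: rhs = 1, matching y values: 1, 22 (2 points).
  x = 7: rhs = 18, matching y values: 8, 15 (2 points).
  x = 8: rhs = 8, matching y values: 10, 13 (2 points).
  x = 9: rhs = 0, matching y values: 0 (1 points).
  x = 10: rhs = 0, matching y values: 0 (1 points).
  x = 11: rhs = 14, matching y values: none (0 points).
  x = 12: rhs = 2, matching y values: 5, 18 (2 points).
  x = 13: rhs = 16, matching y values: 4, 19 (2 points).
  x = 14: rhs = 16, matching y values: 4, 19 (2 points).
  x = 15: rhs = 8, matching y values: 10, 13 (2 points).
  x = 16: rhs = 21, matching y values: none (0 points).
  x = 17: rhs = 15, matching y values: none (0 points).
  x = 18: rhs = 19, matching y values: none (0 points).
  x = 19: rhs = 16, matching y values: 4, 19 (2 points).
  x = 20: rhs = 12, matching y values: 9, 14 (2 points).
  x = 21: rhs = 13, matching y values: 6, 17 (2 points).
  x = 22: rhs = 2, matching y values: 5, 18 (2 points).
Total affine count: 31.
Full point count |E(F_23)| = 31 + 1 = 32.
Hasse bound: |32 − (23+1)| = |8| = 8 ≤ 2√23 ≈ 9.5917 ✓.


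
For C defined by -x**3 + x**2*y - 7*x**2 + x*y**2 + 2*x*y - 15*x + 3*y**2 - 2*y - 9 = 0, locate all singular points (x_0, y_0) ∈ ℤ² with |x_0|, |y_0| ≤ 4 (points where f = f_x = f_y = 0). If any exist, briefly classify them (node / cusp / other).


Singular points: {(-2, 1)}; classification: cusp.

Compute partial derivatives:
  f_x = -3*x**2 + 2*x*y - 14*x + y**2 + 2*y - 15.
  f_y = x**2 + 2*x*y + 2*x + 6*y - 2.
Scan x_0 ∈ {−4, ..., 4}. For each x_0, f_y(x_0, y) is a polynomial in y; find its integer roots y ∈ {−4, ..., 4}, then test f_x and f at those candidates.
  x = -4: f_y(-4, y) = 6 - 2*y; vanishes at y ∈ {3}. (-4, 3): f_x = -16 ≠ 0.
  x = -3: f_y(-3, y) = 1; no integer root y with |y| ≤ 4.
  x = -2: f_y(-2, y) = 2*y - 2; vanishes at y ∈ {1}. (-2, 1): f_x = 0, f = 0 — SINGULAR.
  x = -1: f_y(-1, y) = 4*y - 3; no integer root y with |y| ≤ 4.
  x = 0: f_y(0, y) = 6*y - 2; no integer root y with |y| ≤ 4.
  x = 1: f_y(1, y) = 8*y + 1; no integer root y with |y| ≤ 4.
  x = 2: f_y(2, y) = 10*y + 6; no integer root y with |y| ≤ 4.
  x = 3: f_y(3, y) = 12*y + 13; no integer root y with |y| ≤ 4.
  x = 4: f_y(4, y) = 14*y + 22; no integer root y with |y| ≤ 4.
Only singular point on the grid: (-2, 1).
Classify: substitute x = -2 + u, y = 1 + v and expand: f = -u**3 + u**2*v + u*v**2 + v**2.
No constant or linear terms (consistent with a singular point). Quadratic part: v**2. Cubic part: -u**3 + u**2*v + u*v**2.
The quadratic part v**2 is a perfect square, so there is a single (double) tangent line v = 0, i.e. y = 1. Restricting the cubic part to that line (v = 0) leaves -u**3 ≠ 0, so f is not divisible by v and the branch is v² ≈ u**3 to lowest order — this is a cusp.
Classification: cusp.


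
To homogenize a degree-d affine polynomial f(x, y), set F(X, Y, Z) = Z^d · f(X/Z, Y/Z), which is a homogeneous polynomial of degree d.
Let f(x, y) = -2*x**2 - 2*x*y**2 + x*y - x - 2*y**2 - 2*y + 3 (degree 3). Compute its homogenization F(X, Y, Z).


F(X, Y, Z) = -2*X**2*Z - 2*X*Y**2 + X*Y*Z - X*Z**2 - 2*Y**2*Z - 2*Y*Z**2 + 3*Z**3

deg(f) = 3.
Substitute x = X/Z, y = Y/Z into f, then multiply by Z^3.
  monomial -2·x^2·y^0 ↦ -2·X^2·Y^0·Z^1.
  monomial -2·x^1·y^2 ↦ -2·X^1·Y^2·Z^0.
  monomial 1·x^1·y^1 ↦ 1·X^1·Y^1·Z^1.
  monomial -1·x^1·y^0 ↦ -1·X^1·Y^0·Z^2.
  monomial -2·x^0·y^2 ↦ -2·X^0·Y^2·Z^1.
  monomial -2·x^0·y^1 ↦ -2·X^0·Y^1·Z^2.
  monomial 3·x^0·y^0 ↦ 3·X^0·Y^0·Z^3.
Collecting: F(X, Y, Z) = -2*X**2*Z - 2*X*Y**2 + X*Y*Z - X*Z**2 - 2*Y**2*Z - 2*Y*Z**2 + 3*Z**3.


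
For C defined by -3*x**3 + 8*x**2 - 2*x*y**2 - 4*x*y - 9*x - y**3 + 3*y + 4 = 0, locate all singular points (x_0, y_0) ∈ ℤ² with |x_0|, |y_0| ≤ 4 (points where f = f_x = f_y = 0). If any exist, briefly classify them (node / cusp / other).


Singular points: {(1, -1)}; classification: node.

Compute partial derivatives:
  f_x = -9*x**2 + 16*x - 2*y**2 - 4*y - 9.
  f_y = -4*x*y - 4*x - 3*y**2 + 3.
Scan x_0 ∈ {−4, ..., 4}. For each x_0, f_y(x_0, y) is a polynomial in y; find its integer roots y ∈ {−4, ..., 4}, then test f_x and f at those candidates.
  x = -4: f_y(-4, y) = -3*y**2 + 16*y + 19; vanishes at y ∈ {-1}. (-4, -1): f_x = -215 ≠ 0.
  x = -3: f_y(-3, y) = -3*y**2 + 12*y + 15; vanishes at y ∈ {-1}. (-3, -1): f_x = -136 ≠ 0.
  x = -2: f_y(-2, y) = -3*y**2 + 8*y + 11; vanishes at y ∈ {-1}. (-2, -1): f_x = -75 ≠ 0.
  x = -1: f_y(-1, y) = -3*y**2 + 4*y + 7; vanishes at y ∈ {-1}. (-1, -1): f_x = -32 ≠ 0.
  x = 0: f_y(0, y) = 3 - 3*y**2; vanishes at y ∈ {-1, 1}. (0, -1): f_x = -7 ≠ 0; (0, 1): f_x = -15 ≠ 0.
  x = 1: f_y(1, y) = -3*y**2 - 4*y - 1; vanishes at y ∈ {-1}. (1, -1): f_x = 0, f = 0 — SINGULAR.
  x = 2: f_y(2, y) = -3*y**2 - 8*y - 5; vanishes at y ∈ {-1}. (2, -1): f_x = -11 ≠ 0.
  x = 3: f_y(3, y) = -3*y**2 - 12*y - 9; vanishes at y ∈ {-3, -1}. (3, -3): f_x = -48 ≠ 0; (3, -1): f_x = -40 ≠ 0.
  x = 4: f_y(4, y) = -3*y**2 - 16*y - 13; vanishes at y ∈ {-1}. (4, -1): f_x = -87 ≠ 0.
Only singular point on the grid: (1, -1).
Classify: substitute x = 1 + u, y = -1 + v and expand: f = -3*u**3 - u**2 - 2*u*v**2 - v**3 + v**2.
No constant or linear terms (consistent with a singular point). Quadratic part: -u**2 + v**2. Cubic part: -3*u**3 - 2*u*v**2 - v**3.
The quadratic part v**2 - u**2 = (v − u)(v + u) splits into two distinct linear factors, so there are two distinct tangent lines y − -1 = ±(x − 1) — this is a node (ordinary double point).
Classification: node.


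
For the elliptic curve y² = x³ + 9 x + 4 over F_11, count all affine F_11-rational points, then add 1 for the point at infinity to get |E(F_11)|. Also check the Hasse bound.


Affine points = {(0, 2), (0, 9), (1, 5), (1, 6), (3, 5), (3, 6), (4, 4), (4, 7), (5, 3), (5, 8), (7, 5), (7, 6), (8, 4), (8, 7), (9, 0), (10, 4), (10, 7)}; affine count = 17; |E(F_11)| = 18.

Discriminant check: Δ ∝ 4a³ + 27b² = 4·9³ + 27·4² = 4·729 + 27·16 ≡ 4 (mod 11). Nonzero ⇒ E is nonsingular.
For each x ∈ F_11, compute rhs = x³ + 9·x + 4 mod 11, then count y ∈ F_11 with y² ≡ rhs.
  x = 0: rhs = 4, matching y values: 2, 9 (2 points).
  x = 1: rhs = 3, matching y values: 5, 6 (2 points).
  x = 2: rhs = 8, matching y values: none (0 points).
  x = 3: rhs = 3, matching y values: 5, 6 (2 points).
  x = 4: rhs = 5, matching y values: 4, 7 (2 points).
  x = 5: rhs = 9, matching y values: 3, 8 (2 points).
  x = 6: rhs = 10, matching y values: none (0 points).
  x = 7: rhs = 3, matching y values: 5, 6 (2 points).
  x = 8: rhs = 5, matching y values: 4, 7 (2 points).
  x = 9: rhs = 0, matching y values: 0 (1 points).
  x = 10: rhs = 5, matching y values: 4, 7 (2 points).
Total affine count: 17.
Full point count |E(F_11)| = 17 + 1 = 18.
Hasse bound: |18 − (11+1)| = |6| = 6 ≤ 2√11 ≈ 6.6332 ✓.


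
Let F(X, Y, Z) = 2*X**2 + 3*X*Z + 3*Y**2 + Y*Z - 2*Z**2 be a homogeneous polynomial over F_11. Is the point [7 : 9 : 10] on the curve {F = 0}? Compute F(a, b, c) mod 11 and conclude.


F(7,9,10) ≡ 1 (mod 11); P is NOT on the curve.

Evaluate F(7, 9, 10) term-by-term (mod 11).
  2*X**2 ↦ 2·49·1·1 = 98
  3*X*Z ↦ 3·7·1·10 = 210
  3*Y**2 ↦ 3·1·81·1 = 243
  Y*Z ↦ 1·1·9·10 = 90
  -2*Z**2 ↦ -2·1·1·100 = -200
Sum: F(7, 9, 10) = (98) + (210) + (243) + (90) + (-200) = 441.
Reducing mod 11: 441 ≡ 1 (mod 11).
Since F(a, b, c) ≡ 1 ≠ 0 (mod 11), P does NOT lie on the curve.


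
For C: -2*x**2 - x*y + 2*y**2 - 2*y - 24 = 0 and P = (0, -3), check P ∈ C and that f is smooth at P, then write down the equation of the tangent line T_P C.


Tangent line at P: 3*x - 14*y - 42 = 0.

Step 1: f(0, -3) = 0, so P lies on C.
Step 2: partial derivatives
  f_x(x, y) = -4*x - y, f_y(x, y) = -x + 4*y - 2.
  f_x(P) = 3, f_y(P) = -14 (gradient nonzero, so P is smooth).
Step 3: tangent line at P: 3·(x − 0) + -14·(y − -3) = 0.
Expanding: 3*x - 14*y - 42 = 0.


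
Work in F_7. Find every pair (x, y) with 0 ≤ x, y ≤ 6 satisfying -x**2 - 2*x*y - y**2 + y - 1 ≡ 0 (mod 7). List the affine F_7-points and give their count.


Affine F_7-points: {(0, 3), (0, 5), (1, 3), (4, 2), (4, 5), (6, 1), (6, 2)}; count = 7.

For each of the 49 pairs (x, y) ∈ F_7², evaluate f(x, y) mod 7. Record the zeros.
  x = 0: [0↦6, 1↦6, 2↦4, 3↦0, 4↦1, 5↦0, 6↦4]  zeros at y ∈ {3, 5}
  x = 1: [0↦5, 1↦3, 2↦6, 3↦0, 4↦6, 5↦3, 6↦5]  zeros at y ∈ {3}
  x = 2: [0↦2, 1↦5, 2↦6, 3↦5, 4↦2, 5↦4, 6↦4]  zeros at y ∈ ∅
  x = 3: [0↦4, 1↦5, 2↦4, 3↦1, 4↦3, 5↦3, 6↦1]  zeros at y ∈ ∅
  x = 4: [0↦4, 1↦3, 2↦0, 3↦2, 4↦2, 5↦0, 6↦3]  zeros at y ∈ {2, 5}
  x = 5: [0↦2, 1↦6, 2↦1, 3↦1, 4↦6, 5↦2, 6↦3]  zeros at y ∈ ∅
  x = 6: [0↦5, 1↦0, 2↦0, 3↦5, 4↦1, 5↦2, 6↦1]  zeros at y ∈ {1, 2}
Collecting zeros: affine points = {(0, 3), (0, 5), (1, 3), (4, 2), (4, 5), (6, 1), (6, 2)}.
Total count |C(F_7)_aff| = 7.


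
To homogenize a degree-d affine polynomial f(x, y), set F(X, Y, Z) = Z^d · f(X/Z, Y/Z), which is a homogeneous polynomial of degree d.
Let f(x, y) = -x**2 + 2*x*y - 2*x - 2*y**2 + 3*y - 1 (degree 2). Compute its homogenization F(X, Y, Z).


F(X, Y, Z) = -X**2 + 2*X*Y - 2*X*Z - 2*Y**2 + 3*Y*Z - Z**2

deg(f) = 2.
Substitute x = X/Z, y = Y/Z into f, then multiply by Z^2.
  monomial -1·x^2·y^0 ↦ -1·X^2·Y^0·Z^0.
  monomial 2·x^1·y^1 ↦ 2·X^1·Y^1·Z^0.
  monomial -2·x^1·y^0 ↦ -2·X^1·Y^0·Z^1.
  monomial -2·x^0·y^2 ↦ -2·X^0·Y^2·Z^0.
  monomial 3·x^0·y^1 ↦ 3·X^0·Y^1·Z^1.
  monomial -1·x^0·y^0 ↦ -1·X^0·Y^0·Z^2.
Collecting: F(X, Y, Z) = -X**2 + 2*X*Y - 2*X*Z - 2*Y**2 + 3*Y*Z - Z**2.


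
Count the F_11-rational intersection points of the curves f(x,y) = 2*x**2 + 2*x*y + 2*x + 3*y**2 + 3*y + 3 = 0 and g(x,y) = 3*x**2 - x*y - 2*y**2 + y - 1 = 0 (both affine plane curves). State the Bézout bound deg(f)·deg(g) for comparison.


Common zeros: {(4, 2), (7, 5), (10, 4)}; count = 3; Bézout bound = 4.

deg(f) = 2, deg(g) = 2, so Bézout bound = 4.
Scan x ∈ F_11. For each x, list the y ∈ F_11 with f(x, y) ≡ 0 and those with g(x, y) ≡ 0 (mod 11); the common zeros in that column are the intersection.
  x = 0: f ≡ 0 at y ∈ ∅; g ≡ 0 at y ∈ {8, 9}; common: ∅.
  x = 1: f ≡ 0 at y ∈ ∅; g ≡ 0 at y ∈ {1, 10}; common: ∅.
  x = 2: f ≡ 0 at y ∈ {6, 10}; g ≡ 0 at y ∈ {0, 5}; common: ∅.
  x = 3: f ≡ 0 at y ∈ ∅; g ≡ 0 at y ∈ {1, 9}; common: ∅.
  x = 4: f ≡ 0 at y ∈ {2, 9}; g ≡ 0 at y ∈ {2}; common: {2}.
  x = 5: f ≡ 0 at y ∈ ∅; g ≡ 0 at y ∈ {3, 6}; common: ∅.
  x = 6: f ≡ 0 at y ∈ ∅; g ≡ 0 at y ∈ {4, 10}; common: ∅.
  x = 7: f ≡ 0 at y ∈ {4, 5}; g ≡ 0 at y ∈ {3, 5}; common: {5}.
  x = 8: f ≡ 0 at y ∈ {3, 9}; g ≡ 0 at y ∈ {6, 7}; common: ∅.
  x = 9: f ≡ 0 at y ∈ {5, 10}; g ≡ 0 at y ∈ {0, 7}; common: ∅.
  x = 10: f ≡ 0 at y ∈ {3, 4}; g ≡ 0 at y ∈ {4, 8}; common: {4}.
Collecting: common zeros = {(4, 2), (7, 5), (10, 4)}, so the count is 3.
Comparison with the Bézout bound: 3 ≤ 4 = deg(f)·deg(g), as expected for curves with no common component (the affine F_11-count falls short of the bound because intersections may lie at infinity, over extension fields, or carry multiplicity).


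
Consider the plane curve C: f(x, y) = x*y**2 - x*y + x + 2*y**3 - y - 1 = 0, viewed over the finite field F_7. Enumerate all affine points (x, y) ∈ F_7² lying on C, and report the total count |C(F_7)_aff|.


Affine F_7-points: {(0, 1), (1, 0), (3, 6), (4, 4), (5, 2)}; count = 5.

For each of the 49 pairs (x, y) ∈ F_7², evaluate f(x, y) mod 7. Record the zeros.
  x = 0: [0↦6, 1↦0, 2↦6, 3↦1, 4↦4, 5↦6, 6↦5]  zeros at y ∈ {1}
  x = 1: [0↦0, 1↦1, 2↦2, 3↦1, 4↦3, 5↦6, 6↦1]  zeros at y ∈ {0}
  x = 2: [0↦1, 1↦2, 2↦5, 3↦1, 4↦2, 5↦6, 6↦4]  zeros at y ∈ ∅
  x = 3: [0↦2, 1↦3, 2↦1, 3↦1, 4↦1, 5↦6, 6↦0]  zeros at y ∈ {6}
  x = 4: [0↦3, 1↦4, 2↦4, 3↦1, 4↦0, 5↦6, 6↦3]  zeros at y ∈ {4}
  x = 5: [0↦4, 1↦5, 2↦0, 3↦1, 4↦6, 5↦6, 6↦6]  zeros at y ∈ {2}
  x = 6: [0↦5, 1↦6, 2↦3, 3↦1, 4↦5, 5↦6, 6↦2]  zeros at y ∈ ∅
Collecting zeros: affine points = {(0, 1), (1, 0), (3, 6), (4, 4), (5, 2)}.
Total count |C(F_7)_aff| = 5.


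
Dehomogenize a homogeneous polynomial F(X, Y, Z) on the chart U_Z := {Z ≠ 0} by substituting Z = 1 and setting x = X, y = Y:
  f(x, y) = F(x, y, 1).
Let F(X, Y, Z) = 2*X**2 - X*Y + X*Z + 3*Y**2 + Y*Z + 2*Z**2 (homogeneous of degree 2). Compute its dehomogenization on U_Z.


f(x, y) = 2*x**2 - x*y + x + 3*y**2 + y + 2

On U_Z we set Z = 1. Each monomial c·X^i·Y^j·Z^k in F becomes c·x^i·y^j·1^k = c·x^i·y^j.
Substituting Z = 1: F(X, Y, 1) = 2*x**2 - x*y + x + 3*y**2 + y + 2.
Note: deg(f) ≤ deg(F) = 2; strict inequality happens when F is divisible by Z (lost terms).
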